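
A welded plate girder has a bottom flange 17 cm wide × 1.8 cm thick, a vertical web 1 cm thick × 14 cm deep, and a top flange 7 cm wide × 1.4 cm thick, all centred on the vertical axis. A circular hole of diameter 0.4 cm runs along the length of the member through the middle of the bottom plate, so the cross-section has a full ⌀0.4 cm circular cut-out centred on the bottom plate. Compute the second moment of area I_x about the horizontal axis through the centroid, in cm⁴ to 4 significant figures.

I_x ≈ 2218 cm⁴

Decompose the section into non-overlapping parts with the origin at the bottom-left of its bounding rectangle.
Bottom plate: 17 × 1.8, A = 30.6 cm², y = 0.9 cm, Ī = 8.262 cm⁴.
Web plate: 1 × 14, A = 14 cm², y = 8.8 cm, Ī = 228.667 cm⁴.
Top plate: 7 × 1.4, A = 9.8 cm², y = 16.5 cm, Ī = 1.60067 cm⁴.
Hole (subtracted): ⌀0.4, A = 0.125664 cm², y = 0.9 cm, Ī = 0.00125664 cm⁴.
Centroid: ȳ = ΣA·y / ΣA = 5.7546 cm.
Transfer each piece to the horizontal axis through the centroid using Ī + A·d² with d = y − 5.7546:
  bottom plate: d = -4.8546 cm → contributes +729.415 cm⁴
  web plate: d = 3.0454 cm → contributes +358.509 cm⁴
  top plate: d = 10.7454 cm → contributes +1133.14 cm⁴
  hole: d = -4.8546 cm → contributes −2.96279 cm⁴
Total I = 2218.11 cm⁴.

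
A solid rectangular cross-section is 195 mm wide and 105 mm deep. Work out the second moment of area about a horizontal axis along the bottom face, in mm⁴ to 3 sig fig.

I_base ≈ 7.52 × 10⁷ mm⁴

The section: 195 × 105, A = 20 475 mm², y = 52.5 mm, Ī = 18 811 406 mm⁴.
Transfer it to the bottom edge using Ī + A·d² with d = y − 0:
  the section: d = 52.5 mm → contributes +75 245 625 mm⁴
Total I = 75 245 625 mm⁴.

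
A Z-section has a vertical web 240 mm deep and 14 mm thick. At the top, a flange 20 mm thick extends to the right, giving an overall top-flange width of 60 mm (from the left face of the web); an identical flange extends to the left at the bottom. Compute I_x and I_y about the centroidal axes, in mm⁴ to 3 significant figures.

Decompose the section into non-overlapping parts with the origin at the bottom-left of its bounding rectangle.
Web: 14 × 240, A = 3 360 mm², y = 120 mm, Ī = 16 128 000 mm⁴.
Top flange (beyond web): 46 × 20, A = 920 mm², y = 230 mm, Ī = 30 667 mm⁴.
Bottom flange (beyond web): 46 × 20, A = 920 mm², y = 10 mm, Ī = 30 667 mm⁴.
Centroid: ȳ = ΣA·y / ΣA = 120 mm.
Transfer each piece to the centroidal x-axis using Ī + A·d² with d = y − 120:
  web: d = 0 mm → contributes +16 128 000 mm⁴
  top flange (beyond web): d = 110 mm → contributes +11 162 667 mm⁴
  bottom flange (beyond web): d = -110 mm → contributes +11 162 667 mm⁴
Total I = 38 453 333 mm⁴.
For the y-axis: x̄ = 53 mm.
Repeating about the centroidal y-axis gives I_y = 2 035 333 mm⁴.

I_x ≈ 3.85 × 10⁷ mm⁴, I_y ≈ 2.04 × 10⁶ mm⁴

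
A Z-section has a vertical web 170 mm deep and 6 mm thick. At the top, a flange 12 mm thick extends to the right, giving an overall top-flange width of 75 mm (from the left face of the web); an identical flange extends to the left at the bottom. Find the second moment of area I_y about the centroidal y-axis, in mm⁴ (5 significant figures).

I_y ≈ 2.9888 × 10⁶ mm⁴

Split into non-overlapping primitives; take the origin at the lower-left of the bounding box.
Web: 6 × 170, A = 1 020 mm², x = 72 mm, Ī = 3 060 mm⁴.
Top flange (beyond web): 69 × 12, A = 828 mm², x = 109.5 mm, Ī = 328 509 mm⁴.
Bottom flange (beyond web): 69 × 12, A = 828 mm², x = 34.5 mm, Ī = 328 509 mm⁴.
Centroid: x̄ = ΣA·x / ΣA = 72 mm.
Transfer each piece to the centroidal y-axis using Ī + A·d² with d = x − 72:
  web: d = 0 mm → contributes +3 060 mm⁴
  top flange (beyond web): d = 37.5 mm → contributes +1 492 884 mm⁴
  bottom flange (beyond web): d = -37.5 mm → contributes +1 492 884 mm⁴
Total I = 2 988 828 mm⁴.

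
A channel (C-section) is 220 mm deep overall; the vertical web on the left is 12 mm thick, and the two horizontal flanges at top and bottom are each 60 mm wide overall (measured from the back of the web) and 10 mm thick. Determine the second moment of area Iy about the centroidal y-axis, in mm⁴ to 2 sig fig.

Iy ≈ 8.5 × 10⁵ mm⁴

Decompose the section into non-overlapping parts with the origin at the bottom-left of its bounding rectangle.
Web: 12 × 220, A = 2 640 mm², x = 6 mm, Ī = 31 680 mm⁴.
Top flange (beyond web): 48 × 10, A = 480 mm², x = 36 mm, Ī = 92 160 mm⁴.
Bottom flange (beyond web): 48 × 10, A = 480 mm², x = 36 mm, Ī = 92 160 mm⁴.
Centroid: x̄ = ΣA·x / ΣA = 14 mm.
Transfer each piece to the centroidal y-axis using Ī + A·d² with d = x − 14:
  web: d = -8 mm → contributes +200 640 mm⁴
  top flange (beyond web): d = 22 mm → contributes +324 480 mm⁴
  bottom flange (beyond web): d = 22 mm → contributes +324 480 mm⁴
Total I = 849 600 mm⁴.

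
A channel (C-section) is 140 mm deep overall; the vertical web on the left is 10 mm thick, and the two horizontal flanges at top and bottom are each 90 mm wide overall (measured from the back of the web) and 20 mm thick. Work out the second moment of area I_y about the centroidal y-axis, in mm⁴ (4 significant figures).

Treat the section as a set of non-overlapping primitives; coordinates are from the bounding-box lower-left.
Web: 10 × 140, A = 1 400 mm², x = 5 mm, Ī = 11666.7 mm⁴.
Top flange (beyond web): 80 × 20, A = 1 600 mm², x = 50 mm, Ī = 853 333 mm⁴.
Bottom flange (beyond web): 80 × 20, A = 1 600 mm², x = 50 mm, Ī = 853 333 mm⁴.
Centroid: x̄ = ΣA·x / ΣA = 36.3043 mm.
Transfer each piece to the centroidal y-axis using Ī + A·d² with d = x − 36.3043:
  web: d = -31.3043 mm → contributes +1 383 614 mm⁴
  top flange (beyond web): d = 13.6957 mm → contributes +1 153 447 mm⁴
  bottom flange (beyond web): d = 13.6957 mm → contributes +1 153 447 mm⁴
Total I = 3 690 507 mm⁴.

I_y ≈ 3.691 × 10⁶ mm⁴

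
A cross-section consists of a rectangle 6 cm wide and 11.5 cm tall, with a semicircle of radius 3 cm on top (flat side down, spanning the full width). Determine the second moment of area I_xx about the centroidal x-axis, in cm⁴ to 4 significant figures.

Break the section into simple shapes (no overlaps), measuring from the bottom-left corner of the bounding box.
Rectangular body: 6 × 11.5, A = 69 cm², y = 5.75 cm, Ī = 760.438 cm⁴.
Semicircular cap: semicircle r = 3, A = 14.1372 cm², y = 12.7732 cm, Ī = 8.89031 cm⁴.
Centroid: ȳ = ΣA·y / ΣA = 6.94428 cm.
Transfer each piece to the centroidal x-axis using Ī + A·d² with d = y − 6.94428:
  rectangular body: d = -1.19428 cm → contributes +858.852 cm⁴
  semicircular cap: d = 5.82896 cm → contributes +489.226 cm⁴
Total I = 1348.08 cm⁴.

I_xx ≈ 1348 cm⁴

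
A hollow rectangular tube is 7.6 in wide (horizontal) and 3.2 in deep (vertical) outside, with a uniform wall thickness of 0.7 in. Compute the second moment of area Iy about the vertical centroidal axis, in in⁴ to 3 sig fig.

Split into non-overlapping primitives; take the origin at the lower-left of the bounding box.
Outer rectangle: 7.6 × 3.2, A = 24.32 in², x = 3.8 in, Ī = 117.06 in⁴.
Inner void (subtracted): 6.2 × 1.8, A = 11.16 in², x = 3.8 in, Ī = 35.749 in⁴.
By symmetry the centroid is at mid-width, x̄ = 3.8 in.
All pieces are centred on the vertical centroidal axis, so I = ΣĪ (holes subtracted) = 81.311 in⁴.

Iy ≈ 81.3 in⁴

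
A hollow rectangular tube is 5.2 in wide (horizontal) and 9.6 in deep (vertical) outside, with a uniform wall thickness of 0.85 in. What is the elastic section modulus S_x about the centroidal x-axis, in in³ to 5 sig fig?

Treat the section as a set of non-overlapping primitives; coordinates are from the bounding-box lower-left.
Outer rectangle: 5.2 × 9.6, A = 49.92 in², y = 4.8 in, Ī = 383.3856 in⁴.
Inner void (subtracted): 3.5 × 7.9, A = 27.65 in², y = 4.8 in, Ī = 143.803 in⁴.
By symmetry the centroid is at mid-height, ȳ = 4.8 in.
All pieces are centred on the centroidal x-axis, so I = ΣĪ (holes subtracted) = 239.5826 in⁴.
Extreme fibre distance c = 4.8 in; S = I/c = 49.91303 in³.

S_x ≈ 49.913 in³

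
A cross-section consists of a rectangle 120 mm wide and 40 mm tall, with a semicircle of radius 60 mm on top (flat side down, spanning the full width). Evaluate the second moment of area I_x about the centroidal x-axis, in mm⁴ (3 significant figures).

I_x ≈ 7.43 × 10⁶ mm⁴

Treat the section as a set of non-overlapping primitives; coordinates are from the bounding-box lower-left.
Rectangular body: 120 × 40, A = 4 800 mm², y = 20 mm, Ī = 640 000 mm⁴.
Semicircular cap: semicircle r = 60, A = 5654.9 mm², y = 65.465 mm, Ī = 1 422 450 mm⁴.
Centroid: ȳ = ΣA·y / ΣA = 44.591 mm.
Transfer each piece to the centroidal x-axis using Ī + A·d² with d = y − 44.591:
  rectangular body: d = -24.591 mm → contributes +3 542 681 mm⁴
  semicircular cap: d = 20.874 mm → contributes +3 886 323 mm⁴
Total I = 7 429 004 mm⁴.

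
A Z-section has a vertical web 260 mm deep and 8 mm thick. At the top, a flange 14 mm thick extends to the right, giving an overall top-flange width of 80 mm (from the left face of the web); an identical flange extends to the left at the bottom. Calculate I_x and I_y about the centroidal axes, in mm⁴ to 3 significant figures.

I_x ≈ 4.23 × 10⁷ mm⁴, I_y ≈ 4.11 × 10⁶ mm⁴

Decompose the section into non-overlapping parts with the origin at the bottom-left of its bounding rectangle.
Web: 8 × 260, A = 2 080 mm², y = 130 mm, Ī = 11 717 333 mm⁴.
Top flange (beyond web): 72 × 14, A = 1 008 mm², y = 253 mm, Ī = 16 464 mm⁴.
Bottom flange (beyond web): 72 × 14, A = 1 008 mm², y = 7 mm, Ī = 16 464 mm⁴.
Centroid: ȳ = ΣA·y / ΣA = 130 mm.
Transfer each piece to the centroidal x-axis using Ī + A·d² with d = y − 130:
  web: d = 0 mm → contributes +11 717 333 mm⁴
  top flange (beyond web): d = 123 mm → contributes +15 266 496 mm⁴
  bottom flange (beyond web): d = -123 mm → contributes +15 266 496 mm⁴
Total I = 42 250 325 mm⁴.
For the y-axis: x̄ = 76 mm.
Repeating about the centroidal y-axis gives I_y = 4 107 605 mm⁴.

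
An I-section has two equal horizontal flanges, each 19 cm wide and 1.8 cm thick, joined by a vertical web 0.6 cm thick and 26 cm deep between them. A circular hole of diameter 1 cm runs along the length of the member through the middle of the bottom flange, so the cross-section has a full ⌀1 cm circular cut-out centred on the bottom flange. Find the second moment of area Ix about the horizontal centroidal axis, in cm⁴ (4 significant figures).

Break the section into simple shapes (no overlaps), measuring from the bottom-left corner of the bounding box.
Bottom flange: 19 × 1.8, A = 34.2 cm², y = 0.9 cm, Ī = 9.234 cm⁴.
Web: 0.6 × 26, A = 15.6 cm², y = 14.8 cm, Ī = 878.8 cm⁴.
Top flange: 19 × 1.8, A = 34.2 cm², y = 28.7 cm, Ī = 9.234 cm⁴.
Hole (subtracted): ⌀1, A = 0.785398 cm², y = 0.9 cm, Ī = 0.0490874 cm⁴.
Centroid: ȳ = ΣA·y / ΣA = 14.9312 cm.
Transfer each piece to the horizontal centroidal axis using Ī + A·d² with d = y − 14.9312:
  bottom flange: d = -14.0312 cm → contributes +6742.34 cm⁴
  web: d = -0.131191 cm → contributes +879.068 cm⁴
  top flange: d = 13.7688 cm → contributes +6492.87 cm⁴
  hole: d = -14.0312 cm → contributes −154.674 cm⁴
Total I = 13959.6 cm⁴.

Ix ≈ 1.396 × 10⁴ cm⁴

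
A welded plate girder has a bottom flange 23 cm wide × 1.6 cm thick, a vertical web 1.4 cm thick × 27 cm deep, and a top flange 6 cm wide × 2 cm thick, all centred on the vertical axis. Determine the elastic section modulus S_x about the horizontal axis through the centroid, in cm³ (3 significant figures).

Break the section into simple shapes (no overlaps), measuring from the bottom-left corner of the bounding box.
Bottom plate: 23 × 1.6, A = 36.8 cm², y = 0.8 cm, Ī = 7.8507 cm⁴.
Web plate: 1.4 × 27, A = 37.8 cm², y = 15.1 cm, Ī = 2296.4 cm⁴.
Top plate: 6 × 2, A = 12 cm², y = 29.6 cm, Ī = 4 cm⁴.
Centroid: ȳ = ΣA·y / ΣA = 11.033 cm.
Transfer each piece to the horizontal axis through the centroid using Ī + A·d² with d = y − 11.033:
  bottom plate: d = -10.233 cm → contributes +3 861 cm⁴
  web plate: d = 4.0674 cm → contributes +2921.7 cm⁴
  top plate: d = 18.567 cm → contributes +4 141 cm⁴
Total I = 10 924 cm⁴.
Extreme fibre distance c = 19.567 cm; S = I/c = 558.26 cm³.

S_x ≈ 558 cm³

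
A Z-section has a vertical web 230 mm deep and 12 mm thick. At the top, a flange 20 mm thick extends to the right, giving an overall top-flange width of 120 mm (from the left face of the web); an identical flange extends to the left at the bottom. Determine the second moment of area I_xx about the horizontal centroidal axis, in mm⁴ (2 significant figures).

I_xx ≈ 6.0 × 10⁷ mm⁴

Decompose the section into non-overlapping parts with the origin at the bottom-left of its bounding rectangle.
Web: 12 × 230, A = 2 760 mm², y = 115 mm, Ī = 12 167 000 mm⁴.
Top flange (beyond web): 108 × 20, A = 2 160 mm², y = 220 mm, Ī = 72 000 mm⁴.
Bottom flange (beyond web): 108 × 20, A = 2 160 mm², y = 10 mm, Ī = 72 000 mm⁴.
Centroid: ȳ = ΣA·y / ΣA = 115 mm.
Transfer each piece to the horizontal centroidal axis using Ī + A·d² with d = y − 115:
  web: d = 0 mm → contributes +12 167 000 mm⁴
  top flange (beyond web): d = 105 mm → contributes +23 886 000 mm⁴
  bottom flange (beyond web): d = -105 mm → contributes +23 886 000 mm⁴
Total I = 59 939 000 mm⁴.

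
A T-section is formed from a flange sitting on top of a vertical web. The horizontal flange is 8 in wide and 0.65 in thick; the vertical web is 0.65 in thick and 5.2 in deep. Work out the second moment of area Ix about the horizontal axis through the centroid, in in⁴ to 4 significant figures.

Ix ≈ 25.33 in⁴

Split into non-overlapping primitives; take the origin at the lower-left of the bounding box.
Flange: 8 × 0.65, A = 5.2 in², y = 5.525 in, Ī = 0.183083 in⁴.
Web: 0.65 × 5.2, A = 3.38 in², y = 2.6 in, Ī = 7.61627 in⁴.
Centroid: ȳ = ΣA·y / ΣA = 4.37273 in.
Transfer each piece to the horizontal axis through the centroid using Ī + A·d² with d = y − 4.37273:
  flange: d = 1.15227 in → contributes +7.08729 in⁴
  web: d = -1.77273 in → contributes +18.2381 in⁴
Total I = 25.3254 in⁴.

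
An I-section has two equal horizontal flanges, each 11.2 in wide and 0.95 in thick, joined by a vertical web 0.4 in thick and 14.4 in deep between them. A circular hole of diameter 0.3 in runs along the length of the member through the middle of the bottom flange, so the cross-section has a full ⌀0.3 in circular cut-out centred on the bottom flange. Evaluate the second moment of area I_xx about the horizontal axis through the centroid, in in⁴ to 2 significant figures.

Decompose the section into non-overlapping parts with the origin at the bottom-left of its bounding rectangle.
Bottom flange: 11.2 × 0.95, A = 10.64 in², y = 0.475 in, Ī = 0.8002 in⁴.
Web: 0.4 × 14.4, A = 5.76 in², y = 8.15 in, Ī = 99.53 in⁴.
Top flange: 11.2 × 0.95, A = 10.64 in², y = 15.83 in, Ī = 0.8002 in⁴.
Hole (subtracted): ⌀0.3, A = 0.07069 in², y = 0.475 in, Ī = 0.0003976 in⁴.
Centroid: ȳ = ΣA·y / ΣA = 8.17 in.
Transfer each piece to the horizontal axis through the centroid using Ī + A·d² with d = y − 8.17:
  bottom flange: d = -7.695 in → contributes +630.8 in⁴
  web: d = -0.02012 in → contributes +99.54 in⁴
  top flange: d = 7.655 in → contributes +624.3 in⁴
  hole: d = -7.695 in → contributes −4.186 in⁴
Total I = 1 350 in⁴.

I_xx ≈ 1400 in⁴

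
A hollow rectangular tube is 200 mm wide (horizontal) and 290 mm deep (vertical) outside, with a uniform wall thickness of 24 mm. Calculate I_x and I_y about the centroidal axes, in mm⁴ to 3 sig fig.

Split into non-overlapping primitives; take the origin at the lower-left of the bounding box.
Outer rectangle: 200 × 290, A = 58 000 mm², y = 145 mm, Ī = 406 483 333 mm⁴.
Inner void (subtracted): 152 × 242, A = 36 784 mm², y = 145 mm, Ī = 179 518 181 mm⁴.
By symmetry the centroid is at mid-height, ȳ = 145 mm.
All pieces are centred on the centroidal x-axis, so I = ΣĪ (holes subtracted) = 226 965 152 mm⁴.
Repeating about the centroidal y-axis gives I_y = 122 511 872 mm⁴.

I_x ≈ 2.27 × 10⁸ mm⁴, I_y ≈ 1.23 × 10⁸ mm⁴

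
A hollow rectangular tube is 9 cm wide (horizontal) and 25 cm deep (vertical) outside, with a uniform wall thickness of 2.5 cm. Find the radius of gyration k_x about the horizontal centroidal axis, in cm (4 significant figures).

k_x ≈ 7.901 cm

Decompose the section into non-overlapping parts with the origin at the bottom-left of its bounding rectangle.
Outer rectangle: 9 × 25, A = 225 cm², y = 12.5 cm, Ī = 11718.8 cm⁴.
Inner void (subtracted): 4 × 20, A = 80 cm², y = 12.5 cm, Ī = 2666.67 cm⁴.
By symmetry the centroid is at mid-height, ȳ = 12.5 cm.
All pieces are centred on the horizontal centroidal axis, so I = ΣĪ (holes subtracted) = 9052.08 cm⁴.
Radius of gyration: k = √(I/A) = √(9052.08 / 145) = 7.90115 cm.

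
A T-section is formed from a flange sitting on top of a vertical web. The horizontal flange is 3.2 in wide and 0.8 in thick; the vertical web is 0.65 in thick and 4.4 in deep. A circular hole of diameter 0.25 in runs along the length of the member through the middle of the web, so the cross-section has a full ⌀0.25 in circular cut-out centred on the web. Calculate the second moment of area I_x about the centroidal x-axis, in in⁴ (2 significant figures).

Decompose the section into non-overlapping parts with the origin at the bottom-left of its bounding rectangle.
Flange: 3.2 × 0.8, A = 2.56 in², y = 4.8 in, Ī = 0.1365 in⁴.
Web: 0.65 × 4.4, A = 2.86 in², y = 2.2 in, Ī = 4.614 in⁴.
Hole (subtracted): ⌀0.25, A = 0.04909 in², y = 2.2 in, Ī = 0.0001917 in⁴.
Centroid: ȳ = ΣA·y / ΣA = 3.439 in.
Transfer each piece to the centroidal x-axis using Ī + A·d² with d = y − 3.439:
  flange: d = 1.361 in → contributes +4.877 in⁴
  web: d = -1.239 in → contributes +9.006 in⁴
  hole: d = -1.239 in → contributes −0.07558 in⁴
Total I = 13.81 in⁴.

I_x ≈ 14 in⁴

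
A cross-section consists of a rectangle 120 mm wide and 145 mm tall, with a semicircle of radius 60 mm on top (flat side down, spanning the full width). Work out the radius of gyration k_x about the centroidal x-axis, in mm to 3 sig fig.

k_x ≈ 56.2 mm

Split into non-overlapping primitives; take the origin at the lower-left of the bounding box.
Rectangular body: 120 × 145, A = 17 400 mm², y = 72.5 mm, Ī = 30 486 250 mm⁴.
Semicircular cap: semicircle r = 60, A = 5654.9 mm², y = 170.46 mm, Ī = 1 422 450 mm⁴.
Centroid: ȳ = ΣA·y / ΣA = 96.529 mm.
Transfer each piece to the centroidal x-axis using Ī + A·d² with d = y − 96.529:
  rectangular body: d = -24.029 mm → contributes +40 532 612 mm⁴
  semicircular cap: d = 73.936 mm → contributes +32 335 060 mm⁴
Total I = 72 867 672 mm⁴.
Radius of gyration: k = √(I/A) = √(72 867 672 / 23 055) = 56.219 mm.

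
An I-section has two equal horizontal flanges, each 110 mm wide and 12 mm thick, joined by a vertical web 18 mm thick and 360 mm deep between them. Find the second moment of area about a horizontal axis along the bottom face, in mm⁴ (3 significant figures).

Split into non-overlapping primitives; take the origin at the lower-left of the bounding box.
Bottom flange: 110 × 12, A = 1 320 mm², y = 6 mm, Ī = 15 840 mm⁴.
Web: 18 × 360, A = 6 480 mm², y = 192 mm, Ī = 69 984 000 mm⁴.
Top flange: 110 × 12, A = 1 320 mm², y = 378 mm, Ī = 15 840 mm⁴.
Transfer each piece to a horizontal axis along the bottom face using Ī + A·d² with d = y − 0:
  bottom flange: d = 6 mm → contributes +63 360 mm⁴
  web: d = 192 mm → contributes +308 862 720 mm⁴
  top flange: d = 378 mm → contributes +188 622 720 mm⁴
Total I = 497 548 800 mm⁴.

I_base ≈ 4.98 × 10⁸ mm⁴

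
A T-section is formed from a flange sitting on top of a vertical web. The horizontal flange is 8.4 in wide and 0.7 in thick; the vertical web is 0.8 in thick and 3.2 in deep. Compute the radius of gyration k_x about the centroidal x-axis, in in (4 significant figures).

k_x ≈ 1.044 in

Split into non-overlapping primitives; take the origin at the lower-left of the bounding box.
Flange: 8.4 × 0.7, A = 5.88 in², y = 3.55 in, Ī = 0.2401 in⁴.
Web: 0.8 × 3.2, A = 2.56 in², y = 1.6 in, Ī = 2.18453 in⁴.
Centroid: ȳ = ΣA·y / ΣA = 2.95853 in.
Transfer each piece to the centroidal x-axis using Ī + A·d² with d = y − 2.95853:
  flange: d = 0.591469 in → contributes +2.29713 in⁴
  web: d = -1.35853 in → contributes +6.90928 in⁴
Total I = 9.20642 in⁴.
Radius of gyration: k = √(I/A) = √(9.20642 / 8.44) = 1.04442 in.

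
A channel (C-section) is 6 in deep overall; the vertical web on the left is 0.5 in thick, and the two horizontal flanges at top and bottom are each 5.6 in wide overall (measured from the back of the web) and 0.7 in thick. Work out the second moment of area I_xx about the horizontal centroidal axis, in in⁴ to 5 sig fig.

I_xx ≈ 59.432 in⁴

Break the section into simple shapes (no overlaps), measuring from the bottom-left corner of the bounding box.
Web: 0.5 × 6, A = 3 in², y = 3 in, Ī = 9 in⁴.
Top flange (beyond web): 5.1 × 0.7, A = 3.57 in², y = 5.65 in, Ī = 0.145775 in⁴.
Bottom flange (beyond web): 5.1 × 0.7, A = 3.57 in², y = 0.35 in, Ī = 0.145775 in⁴.
By symmetry the centroid is at mid-height, ȳ = 3 in.
Transfer each piece to the horizontal centroidal axis using Ī + A·d² with d = y − 3:
  web: d = 0 in → contributes +9 in⁴
  top flange (beyond web): d = 2.65 in → contributes +25.2161 in⁴
  bottom flange (beyond web): d = -2.65 in → contributes +25.2161 in⁴
Total I = 59.4322 in⁴.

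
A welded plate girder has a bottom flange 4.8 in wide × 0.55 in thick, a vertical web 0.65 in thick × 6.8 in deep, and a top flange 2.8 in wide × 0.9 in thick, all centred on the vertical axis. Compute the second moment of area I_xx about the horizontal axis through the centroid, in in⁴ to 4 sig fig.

I_xx ≈ 90.28 in⁴

Split into non-overlapping primitives; take the origin at the lower-left of the bounding box.
Bottom plate: 4.8 × 0.55, A = 2.64 in², y = 0.275 in, Ī = 0.06655 in⁴.
Web plate: 0.65 × 6.8, A = 4.42 in², y = 3.95 in, Ī = 17.0317 in⁴.
Top plate: 2.8 × 0.9, A = 2.52 in², y = 7.8 in, Ī = 0.1701 in⁴.
Centroid: ȳ = ΣA·y / ΣA = 3.95 in.
Transfer each piece to the horizontal axis through the centroid using Ī + A·d² with d = y − 3.95:
  bottom plate: d = -3.675 in → contributes +35.7214 in⁴
  web plate: d = 0 in → contributes +17.0317 in⁴
  top plate: d = 3.85 in → contributes +37.5228 in⁴
Total I = 90.2759 in⁴.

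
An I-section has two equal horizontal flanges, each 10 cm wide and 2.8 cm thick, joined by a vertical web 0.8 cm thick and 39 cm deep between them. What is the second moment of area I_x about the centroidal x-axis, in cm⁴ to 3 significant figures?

I_x ≈ 2.85 × 10⁴ cm⁴

Split into non-overlapping primitives; take the origin at the lower-left of the bounding box.
Bottom flange: 10 × 2.8, A = 28 cm², y = 1.4 cm, Ī = 18.293 cm⁴.
Web: 0.8 × 39, A = 31.2 cm², y = 22.3 cm, Ī = 3954.6 cm⁴.
Top flange: 10 × 2.8, A = 28 cm², y = 43.2 cm, Ī = 18.293 cm⁴.
By symmetry the centroid is at mid-height, ȳ = 22.3 cm.
Transfer each piece to the centroidal x-axis using Ī + A·d² with d = y − 22.3:
  bottom flange: d = -20.9 cm → contributes +12 249 cm⁴
  web: d = 0 cm → contributes +3954.6 cm⁴
  top flange: d = 20.9 cm → contributes +12 249 cm⁴
Total I = 28 453 cm⁴.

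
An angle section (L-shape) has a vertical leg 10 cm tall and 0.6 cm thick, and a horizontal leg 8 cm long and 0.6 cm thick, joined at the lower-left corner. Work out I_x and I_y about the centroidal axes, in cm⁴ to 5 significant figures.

I_x ≈ 106.50 cm⁴, I_y ≈ 61.269 cm⁴

Break the section into simple shapes (no overlaps), measuring from the bottom-left corner of the bounding box.
Vertical leg: 0.6 × 10, A = 6 cm², y = 5 cm, Ī = 50 cm⁴.
Horizontal leg (remainder): 7.4 × 0.6, A = 4.44 cm², y = 0.3 cm, Ī = 0.1332 cm⁴.
Centroid: ȳ = ΣA·y / ΣA = 3.001149 cm.
Transfer each piece to the centroidal x-axis using Ī + A·d² with d = y − 3.001149:
  vertical leg: d = 1.998851 cm → contributes +73.97242 cm⁴
  horizontal leg (remainder): d = -2.701149 cm → contributes +32.52836 cm⁴
Total I = 106.5008 cm⁴.
For the y-axis: x̄ = 2.001149 cm.
Repeating about the centroidal y-axis gives I_y = 61.26879 cm⁴.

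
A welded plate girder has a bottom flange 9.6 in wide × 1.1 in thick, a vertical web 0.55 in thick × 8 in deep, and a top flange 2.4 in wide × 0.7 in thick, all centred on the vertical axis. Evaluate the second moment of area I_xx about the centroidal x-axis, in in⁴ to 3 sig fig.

I_xx ≈ 175 in⁴

Split into non-overlapping primitives; take the origin at the lower-left of the bounding box.
Bottom plate: 9.6 × 1.1, A = 10.56 in², y = 0.55 in, Ī = 1.0648 in⁴.
Web plate: 0.55 × 8, A = 4.4 in², y = 5.1 in, Ī = 23.467 in⁴.
Top plate: 2.4 × 0.7, A = 1.68 in², y = 9.45 in, Ī = 0.0686 in⁴.
Centroid: ȳ = ΣA·y / ΣA = 2.6517 in.
Transfer each piece to the centroidal x-axis using Ī + A·d² with d = y − 2.6517:
  bottom plate: d = -2.1017 in → contributes +47.709 in⁴
  web plate: d = 2.4483 in → contributes +49.841 in⁴
  top plate: d = 6.7983 in → contributes +77.713 in⁴
Total I = 175.26 in⁴.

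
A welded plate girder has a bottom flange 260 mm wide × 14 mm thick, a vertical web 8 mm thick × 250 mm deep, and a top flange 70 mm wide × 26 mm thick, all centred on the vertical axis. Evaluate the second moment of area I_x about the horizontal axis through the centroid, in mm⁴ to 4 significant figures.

I_x ≈ 1.016 × 10⁸ mm⁴

Decompose the section into non-overlapping parts with the origin at the bottom-left of its bounding rectangle.
Bottom plate: 260 × 14, A = 3 640 mm², y = 7 mm, Ī = 59453.3 mm⁴.
Web plate: 8 × 250, A = 2 000 mm², y = 139 mm, Ī = 10 416 667 mm⁴.
Top plate: 70 × 26, A = 1 820 mm², y = 277 mm, Ī = 102 527 mm⁴.
Centroid: ȳ = ΣA·y / ΣA = 108.26 mm.
Transfer each piece to the horizontal axis through the centroid using Ī + A·d² with d = y − 108.26:
  bottom plate: d = -101.26 mm → contributes +37 382 552 mm⁴
  web plate: d = 30.7399 mm → contributes +12 306 555 mm⁴
  top plate: d = 168.74 mm → contributes +51 923 695 mm⁴
Total I = 101 612 802 mm⁴.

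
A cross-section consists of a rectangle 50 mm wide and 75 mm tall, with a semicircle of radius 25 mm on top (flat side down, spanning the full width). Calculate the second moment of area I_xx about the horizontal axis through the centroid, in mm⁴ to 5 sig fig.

Break the section into simple shapes (no overlaps), measuring from the bottom-left corner of the bounding box.
Rectangular body: 50 × 75, A = 3 750 mm², y = 37.5 mm, Ī = 1 757 813 mm⁴.
Semicircular cap: semicircle r = 25, A = 981.7477 mm², y = 85.61033 mm, Ī = 42873.81 mm⁴.
Centroid: ȳ = ΣA·y / ΣA = 47.48198 mm.
Transfer each piece to the horizontal axis through the centroid using Ī + A·d² with d = y − 47.48198:
  rectangular body: d = -9.981979 mm → contributes +2 131 462 mm⁴
  semicircular cap: d = 38.12835 mm → contributes +1 470 110 mm⁴
Total I = 3 601 572 mm⁴.

I_xx ≈ 3.6016 × 10⁶ mm⁴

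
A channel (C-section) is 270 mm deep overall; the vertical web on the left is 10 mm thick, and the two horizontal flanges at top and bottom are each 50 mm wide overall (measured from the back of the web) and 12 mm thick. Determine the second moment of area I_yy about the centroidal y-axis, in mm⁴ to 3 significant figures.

I_yy ≈ 5.93 × 10⁵ mm⁴

Decompose the section into non-overlapping parts with the origin at the bottom-left of its bounding rectangle.
Web: 10 × 270, A = 2 700 mm², x = 5 mm, Ī = 22 500 mm⁴.
Top flange (beyond web): 40 × 12, A = 480 mm², x = 30 mm, Ī = 64 000 mm⁴.
Bottom flange (beyond web): 40 × 12, A = 480 mm², x = 30 mm, Ī = 64 000 mm⁴.
Centroid: x̄ = ΣA·x / ΣA = 11.557 mm.
Transfer each piece to the centroidal y-axis using Ī + A·d² with d = x − 11.557:
  web: d = -6.5574 mm → contributes +138 598 mm⁴
  top flange (beyond web): d = 18.443 mm → contributes +227 263 mm⁴
  bottom flange (beyond web): d = 18.443 mm → contributes +227 263 mm⁴
Total I = 593 123 mm⁴.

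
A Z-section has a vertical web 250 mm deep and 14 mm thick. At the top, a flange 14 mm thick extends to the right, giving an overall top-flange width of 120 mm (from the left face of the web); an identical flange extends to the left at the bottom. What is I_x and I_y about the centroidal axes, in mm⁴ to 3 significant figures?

I_x ≈ 5.96 × 10⁷ mm⁴, I_y ≈ 1.35 × 10⁷ mm⁴

Break the section into simple shapes (no overlaps), measuring from the bottom-left corner of the bounding box.
Web: 14 × 250, A = 3 500 mm², y = 125 mm, Ī = 18 229 167 mm⁴.
Top flange (beyond web): 106 × 14, A = 1 484 mm², y = 243 mm, Ī = 24 239 mm⁴.
Bottom flange (beyond web): 106 × 14, A = 1 484 mm², y = 7 mm, Ī = 24 239 mm⁴.
Centroid: ȳ = ΣA·y / ΣA = 125 mm.
Transfer each piece to the centroidal x-axis using Ī + A·d² with d = y − 125:
  web: d = 0 mm → contributes +18 229 167 mm⁴
  top flange (beyond web): d = 118 mm → contributes +20 687 455 mm⁴
  bottom flange (beyond web): d = -118 mm → contributes +20 687 455 mm⁴
Total I = 59 604 076 mm⁴.
For the y-axis: x̄ = 113 mm.
Repeating about the centroidal y-axis gives I_y = 13 521 004 mm⁴.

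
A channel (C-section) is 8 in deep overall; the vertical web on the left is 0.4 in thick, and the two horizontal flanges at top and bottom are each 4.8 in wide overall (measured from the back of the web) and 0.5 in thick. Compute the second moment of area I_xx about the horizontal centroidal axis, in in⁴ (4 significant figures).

I_xx ≈ 79.03 in⁴

Break the section into simple shapes (no overlaps), measuring from the bottom-left corner of the bounding box.
Web: 0.4 × 8, A = 3.2 in², y = 4 in, Ī = 17.0667 in⁴.
Top flange (beyond web): 4.4 × 0.5, A = 2.2 in², y = 7.75 in, Ī = 0.0458333 in⁴.
Bottom flange (beyond web): 4.4 × 0.5, A = 2.2 in², y = 0.25 in, Ī = 0.0458333 in⁴.
By symmetry the centroid is at mid-height, ȳ = 4 in.
Transfer each piece to the horizontal centroidal axis using Ī + A·d² with d = y − 4:
  web: d = 0 in → contributes +17.0667 in⁴
  top flange (beyond web): d = 3.75 in → contributes +30.9833 in⁴
  bottom flange (beyond web): d = -3.75 in → contributes +30.9833 in⁴
Total I = 79.0333 in⁴.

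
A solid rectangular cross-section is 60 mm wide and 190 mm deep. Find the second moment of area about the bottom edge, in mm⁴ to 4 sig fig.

I_base ≈ 1.372 × 10⁸ mm⁴

The section: 60 × 190, A = 11 400 mm², y = 95 mm, Ī = 34 295 000 mm⁴.
Transfer it to the base of the section using Ī + A·d² with d = y − 0:
  the section: d = 95 mm → contributes +137 180 000 mm⁴
Total I = 137 180 000 mm⁴.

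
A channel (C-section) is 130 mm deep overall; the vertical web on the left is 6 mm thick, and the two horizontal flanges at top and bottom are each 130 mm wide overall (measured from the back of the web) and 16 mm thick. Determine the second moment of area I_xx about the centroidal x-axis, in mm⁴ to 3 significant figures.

I_xx ≈ 1.41 × 10⁷ mm⁴

Treat the section as a set of non-overlapping primitives; coordinates are from the bounding-box lower-left.
Web: 6 × 130, A = 780 mm², y = 65 mm, Ī = 1 098 500 mm⁴.
Top flange (beyond web): 124 × 16, A = 1 984 mm², y = 122 mm, Ī = 42 325 mm⁴.
Bottom flange (beyond web): 124 × 16, A = 1 984 mm², y = 8 mm, Ī = 42 325 mm⁴.
By symmetry the centroid is at mid-height, ȳ = 65 mm.
Transfer each piece to the centroidal x-axis using Ī + A·d² with d = y − 65:
  web: d = 0 mm → contributes +1 098 500 mm⁴
  top flange (beyond web): d = 57 mm → contributes +6 488 341 mm⁴
  bottom flange (beyond web): d = -57 mm → contributes +6 488 341 mm⁴
Total I = 14 075 183 mm⁴.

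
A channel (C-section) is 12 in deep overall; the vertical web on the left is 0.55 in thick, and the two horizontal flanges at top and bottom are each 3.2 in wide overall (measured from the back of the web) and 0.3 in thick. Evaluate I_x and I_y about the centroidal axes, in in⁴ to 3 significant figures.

I_x ≈ 134 in⁴, I_y ≈ 4.38 in⁴

Treat the section as a set of non-overlapping primitives; coordinates are from the bounding-box lower-left.
Web: 0.55 × 12, A = 6.6 in², y = 6 in, Ī = 79.2 in⁴.
Top flange (beyond web): 2.65 × 0.3, A = 0.795 in², y = 11.85 in, Ī = 0.0059625 in⁴.
Bottom flange (beyond web): 2.65 × 0.3, A = 0.795 in², y = 0.15 in, Ī = 0.0059625 in⁴.
By symmetry the centroid is at mid-height, ȳ = 6 in.
Transfer each piece to the centroidal x-axis using Ī + A·d² with d = y − 6:
  web: d = 0 in → contributes +79.2 in⁴
  top flange (beyond web): d = 5.85 in → contributes +27.213 in⁴
  bottom flange (beyond web): d = -5.85 in → contributes +27.213 in⁴
Total I = 133.63 in⁴.
For the y-axis: x̄ = 0.58562 in.
Repeating about the centroidal y-axis gives I_y = 4.377 in⁴.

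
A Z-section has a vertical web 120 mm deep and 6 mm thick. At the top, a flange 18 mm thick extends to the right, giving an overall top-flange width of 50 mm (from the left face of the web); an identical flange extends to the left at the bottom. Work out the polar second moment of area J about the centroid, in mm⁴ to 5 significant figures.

Break the section into simple shapes (no overlaps), measuring from the bottom-left corner of the bounding box.
Web: 6 × 120, A = 720 mm², y = 60 mm, Ī = 864 000 mm⁴.
Top flange (beyond web): 44 × 18, A = 792 mm², y = 111 mm, Ī = 21 384 mm⁴.
Bottom flange (beyond web): 44 × 18, A = 792 mm², y = 9 mm, Ī = 21 384 mm⁴.
Centroid: ȳ = ΣA·y / ΣA = 60 mm.
Transfer each piece to the centroidal x-axis using Ī + A·d² with d = y − 60:
  web: d = 0 mm → contributes +864 000 mm⁴
  top flange (beyond web): d = 51 mm → contributes +2 081 376 mm⁴
  bottom flange (beyond web): d = -51 mm → contributes +2 081 376 mm⁴
Total I = 5 026 752 mm⁴.
For the y-axis: x̄ = 47 mm.
Repeating about the centroidal y-axis gives I_y = 1 247 712 mm⁴.
Polar second moment: J = I_x + I_y = 6 274 464 mm⁴.

J ≈ 6.2745 × 10⁶ mm⁴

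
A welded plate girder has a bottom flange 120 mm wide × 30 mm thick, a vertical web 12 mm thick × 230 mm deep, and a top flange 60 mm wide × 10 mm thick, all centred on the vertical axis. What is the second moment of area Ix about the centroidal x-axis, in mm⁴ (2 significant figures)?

Ix ≈ 5.9 × 10⁷ mm⁴

Treat the section as a set of non-overlapping primitives; coordinates are from the bounding-box lower-left.
Bottom plate: 120 × 30, A = 3 600 mm², y = 15 mm, Ī = 270 000 mm⁴.
Web plate: 12 × 230, A = 2 760 mm², y = 145 mm, Ī = 12 167 000 mm⁴.
Top plate: 60 × 10, A = 600 mm², y = 265 mm, Ī = 5 000 mm⁴.
Centroid: ȳ = ΣA·y / ΣA = 88.1 mm.
Transfer each piece to the centroidal x-axis using Ī + A·d² with d = y − 88.1:
  bottom plate: d = -73.1 mm → contributes +19 508 811 mm⁴
  web plate: d = 56.9 mm → contributes +21 101 721 mm⁴
  top plate: d = 176.9 mm → contributes +18 780 434 mm⁴
Total I = 59 390 966 mm⁴.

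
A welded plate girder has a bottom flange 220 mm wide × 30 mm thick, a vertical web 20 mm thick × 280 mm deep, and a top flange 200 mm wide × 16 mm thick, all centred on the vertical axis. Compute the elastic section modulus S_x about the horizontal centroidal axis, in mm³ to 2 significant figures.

Break the section into simple shapes (no overlaps), measuring from the bottom-left corner of the bounding box.
Bottom plate: 220 × 30, A = 6 600 mm², y = 15 mm, Ī = 495 000 mm⁴.
Web plate: 20 × 280, A = 5 600 mm², y = 170 mm, Ī = 36 586 667 mm⁴.
Top plate: 200 × 16, A = 3 200 mm², y = 318 mm, Ī = 68 267 mm⁴.
Centroid: ȳ = ΣA·y / ΣA = 134.3 mm.
Transfer each piece to the horizontal centroidal axis using Ī + A·d² with d = y − 134.3:
  bottom plate: d = -119.3 mm → contributes +94 468 296 mm⁴
  web plate: d = 35.68 mm → contributes +43 713 948 mm⁴
  top plate: d = 183.7 mm → contributes +108 025 466 mm⁴
Total I = 246 207 710 mm⁴.
Extreme fibre distance c = 191.7 mm; S = I/c = 1 284 504 mm³.

S_x ≈ 1.3 × 10⁶ mm³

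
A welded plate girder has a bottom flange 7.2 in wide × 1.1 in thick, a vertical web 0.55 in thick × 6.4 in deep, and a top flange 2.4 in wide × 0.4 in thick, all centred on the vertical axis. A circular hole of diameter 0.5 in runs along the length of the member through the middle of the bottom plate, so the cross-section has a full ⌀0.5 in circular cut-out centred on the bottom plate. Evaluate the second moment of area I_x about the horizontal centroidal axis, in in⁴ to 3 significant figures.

I_x ≈ 78.4 in⁴

Break the section into simple shapes (no overlaps), measuring from the bottom-left corner of the bounding box.
Bottom plate: 7.2 × 1.1, A = 7.92 in², y = 0.55 in, Ī = 0.7986 in⁴.
Web plate: 0.55 × 6.4, A = 3.52 in², y = 4.3 in, Ī = 12.015 in⁴.
Top plate: 2.4 × 0.4, A = 0.96 in², y = 7.7 in, Ī = 0.0128 in⁴.
Hole (subtracted): ⌀0.5, A = 0.19635 in², y = 0.55 in, Ī = 0.003068 in⁴.
Centroid: ȳ = ΣA·y / ΣA = 2.1941 in.
Transfer each piece to the horizontal centroidal axis using Ī + A·d² with d = y − 2.1941:
  bottom plate: d = -1.6441 in → contributes +22.207 in⁴
  web plate: d = 2.1059 in → contributes +27.626 in⁴
  top plate: d = 5.5059 in → contributes +29.115 in⁴
  hole: d = -1.6441 in → contributes −0.53381 in⁴
Total I = 78.414 in⁴.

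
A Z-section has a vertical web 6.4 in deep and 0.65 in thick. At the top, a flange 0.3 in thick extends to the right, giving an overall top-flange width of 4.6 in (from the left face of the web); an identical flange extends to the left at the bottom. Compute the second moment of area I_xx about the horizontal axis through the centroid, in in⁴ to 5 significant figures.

Treat the section as a set of non-overlapping primitives; coordinates are from the bounding-box lower-left.
Web: 0.65 × 6.4, A = 4.16 in², y = 3.2 in, Ī = 14.19947 in⁴.
Top flange (beyond web): 3.95 × 0.3, A = 1.185 in², y = 6.25 in, Ī = 0.0088875 in⁴.
Bottom flange (beyond web): 3.95 × 0.3, A = 1.185 in², y = 0.15 in, Ī = 0.0088875 in⁴.
Centroid: ȳ = ΣA·y / ΣA = 3.2 in.
Transfer each piece to the horizontal axis through the centroid using Ī + A·d² with d = y − 3.2:
  web: d = 0 in → contributes +14.19947 in⁴
  top flange (beyond web): d = 3.05 in → contributes +11.03235 in⁴
  bottom flange (beyond web): d = -3.05 in → contributes +11.03235 in⁴
Total I = 36.26417 in⁴.

I_xx ≈ 36.264 in⁴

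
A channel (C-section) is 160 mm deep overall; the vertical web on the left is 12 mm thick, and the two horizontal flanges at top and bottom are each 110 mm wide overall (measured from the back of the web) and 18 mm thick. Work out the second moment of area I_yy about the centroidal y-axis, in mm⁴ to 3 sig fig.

I_yy ≈ 6.61 × 10⁶ mm⁴

Split into non-overlapping primitives; take the origin at the lower-left of the bounding box.
Web: 12 × 160, A = 1 920 mm², x = 6 mm, Ī = 23 040 mm⁴.
Top flange (beyond web): 98 × 18, A = 1 764 mm², x = 61 mm, Ī = 1 411 788 mm⁴.
Bottom flange (beyond web): 98 × 18, A = 1 764 mm², x = 61 mm, Ī = 1 411 788 mm⁴.
Centroid: x̄ = ΣA·x / ΣA = 41.617 mm.
Transfer each piece to the centroidal y-axis using Ī + A·d² with d = x − 41.617:
  web: d = -35.617 mm → contributes +2 458 660 mm⁴
  top flange (beyond web): d = 19.383 mm → contributes +2 074 542 mm⁴
  bottom flange (beyond web): d = 19.383 mm → contributes +2 074 542 mm⁴
Total I = 6 607 744 mm⁴.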